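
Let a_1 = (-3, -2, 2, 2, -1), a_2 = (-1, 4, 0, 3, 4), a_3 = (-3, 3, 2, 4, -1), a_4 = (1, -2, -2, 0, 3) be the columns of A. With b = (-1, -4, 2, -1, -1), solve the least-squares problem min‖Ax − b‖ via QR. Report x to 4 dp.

x = (1.3648, 0.2747, -1.1949, -0.6530)

a_1 = (-3, -2, 2, 2, -1); ‖a_1‖ = 4.6904, so e_1 = (-0.6396, -0.4264, 0.4264, 0.4264, -0.2132).
e_1·a_2 = (-0.6396)·(-1) + (-0.4264)·4 + 0.4264·0 + 0.4264·3 + (-0.2132)·4 = -0.6396.
u_2 = a_2 + 0.6396·e_1 = (-1.4091, 3.7273, 0.2727, 3.2727, 3.8636).
‖u_2‖ = 6.4491, so e_2 = (-0.2185, 0.5780, 0.0423, 0.5075, 0.5991).
e_1·a_3 = (-0.6396)·(-3) + (-0.4264)·3 + 0.4264·2 + 0.4264·4 + (-0.2132)·(-1) = 3.4112; e_2·a_3 = (-0.2185)·(-3) + 0.5780·3 + 0.0423·2 + 0.5075·4 + 0.5991·(-1) = 3.9047.
u_3 = a_3 − 3.4112·e_1 − 3.9047·e_2 = (0.0350, 2.1978, 0.3803, 0.5639, -2.6120).
‖u_3‖ = 3.4809, so e_3 = (0.0100, 0.6314, 0.1093, 0.1620, -0.7504).
e_1·a_4 = (-0.6396)·1 + (-0.4264)·(-2) + 0.4264·(-2) + 0.4264·0 + (-0.2132)·3 = -1.2792; e_2·a_4 = (-0.2185)·1 + 0.5780·(-2) + 0.0423·(-2) + 0.5075·0 + 0.5991·3 = 0.3383; e_3·a_4 = 0.0100·1 + 0.6314·(-2) + 0.1093·(-2) + 0.1620·0 + (-0.7504)·3 = -3.7224.
u_4 = a_4 + 1.2792·e_1 − 0.3383·e_2 + 3.7224·e_3 = (0.2931, -0.3907, -1.0621, 0.9768, -0.2686).
‖u_4‖ = 1.5470, so e_4 = (0.1895, -0.2526, -0.6866, 0.6314, -0.1736).
Qᵀb = (2.9848, -3.1153, -1.7287, -1.0102).
Back-substitute: x_4 = -1.0102/1.5470 = -0.6530.
x_3 = (-1.7287 + 3.7224·(-0.6530))/3.4809 = -1.1949.
x_2 = (-3.1153 − 3.9047·(-1.1949) − 0.3383·(-0.6530))/6.4491 = 0.2747.
x_1 = (2.9848 + 0.6396·0.2747 − 3.4112·(-1.1949) + 1.2792·(-0.6530))/4.6904 = 1.3648.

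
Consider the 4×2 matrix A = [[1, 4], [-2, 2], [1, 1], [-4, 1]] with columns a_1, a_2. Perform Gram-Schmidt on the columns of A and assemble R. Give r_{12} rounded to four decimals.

q_1 = a_1/‖a_1‖ = (1, -2, 1, -4)/4.6904 = (0.2132, -0.4264, 0.2132, -0.8528).
r_{12} = q_1·a_2 = -0.6396.

r_{12} = -0.6396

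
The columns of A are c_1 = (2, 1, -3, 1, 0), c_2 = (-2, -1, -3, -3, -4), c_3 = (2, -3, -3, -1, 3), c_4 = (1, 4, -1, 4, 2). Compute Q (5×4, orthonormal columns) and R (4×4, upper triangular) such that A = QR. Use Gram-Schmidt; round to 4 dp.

q_1 = c_1/‖c_1‖ = (2, 1, -3, 1, 0)/3.8730 = (0.5164, 0.2582, -0.7746, 0.2582, 0.0000).
r_{12} = q_1·c_2 = 0.2582.
u_2 = c_2 − 0.2582·q_1 = (-2.1333, -1.0667, -2.8000, -3.0667, -4.0000).
‖u_2‖ = 6.2397, so q_2 = (-0.3419, -0.1709, -0.4487, -0.4915, -0.6411).
r_{13} = q_1·c_3 = 2.3238; r_{23} = q_2·c_3 = -0.2564.
u_3 = c_3 − 2.3238·q_1 + 0.2564·q_2 = (0.7123, -3.6438, -1.3151, -1.7260, 2.8356).
‖u_3‖ = 5.1511, so q_3 = (0.1383, -0.7074, -0.2553, -0.3351, 0.5505).
r_{14} = q_1·c_4 = 3.3566; r_{24} = q_2·c_4 = -3.8250; r_{34} = q_3·c_4 = -2.6753.
u_4 = c_4 − 3.3566·q_1 + 3.8250·q_2 + 2.6753·q_3 = (-1.6711, 0.5870, -0.7994, 0.3570, 1.0207).
‖u_4‖ = 2.2239, so q_4 = (-0.7515, 0.2640, -0.3595, 0.1605, 0.4590).

Q = [[0.5164, -0.3419, 0.1383, -0.7515], [0.2582, -0.1709, -0.7074, 0.2640], [-0.7746, -0.4487, -0.2553, -0.3595], [0.2582, -0.4915, -0.3351, 0.1605], [0.0000, -0.6411, 0.5505, 0.4590]], R = [[3.8730, 0.2582, 2.3238, 3.3566], [0.0000, 6.2397, -0.2564, -3.8250], [0.0000, 0.0000, 5.1511, -2.6753], [0.0000, 0.0000, 0.0000, 2.2239]]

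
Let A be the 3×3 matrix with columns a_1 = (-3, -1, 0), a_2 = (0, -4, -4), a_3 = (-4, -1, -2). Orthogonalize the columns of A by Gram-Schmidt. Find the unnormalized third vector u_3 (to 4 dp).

a_1 = (-3, -1, 0); ‖a_1‖ = 3.1623, so e_1 = (-0.9487, -0.3162, 0.0000).
e_1·a_2 = (-0.9487)·0 + (-0.3162)·(-4) + 0.0000·(-4) = 1.2649.
u_2 = a_2 − 1.2649·e_1 = (1.2000, -3.6000, -4.0000).
‖u_2‖ = 5.5136, so e_2 = (0.2176, -0.6529, -0.7255).
e_1·a_3 = (-0.9487)·(-4) + (-0.3162)·(-1) + 0.0000·(-2) = 4.1110; e_2·a_3 = 0.2176·(-4) + (-0.6529)·(-1) + (-0.7255)·(-2) = 1.2333.
u_3 = a_3 − 4.1110·e_1 − 1.2333·e_2 = (-0.3684, 1.1053, -1.1053).

u_3 = (-0.3684, 1.1053, -1.1053)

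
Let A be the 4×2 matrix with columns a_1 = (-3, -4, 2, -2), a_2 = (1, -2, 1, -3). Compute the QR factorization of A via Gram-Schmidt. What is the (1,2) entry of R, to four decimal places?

r_{12} = 2.2630

a_1 = (-3, -4, 2, -2); ‖a_1‖ = 5.7446, so q_1 = (-0.5222, -0.6963, 0.3482, -0.3482).
r_{12} = q_1·a_2 = 2.2630.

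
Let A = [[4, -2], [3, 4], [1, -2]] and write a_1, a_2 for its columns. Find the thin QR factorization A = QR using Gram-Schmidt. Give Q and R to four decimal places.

Q = [[0.7845, -0.4726], [0.5883, 0.7719], [0.1961, -0.4253]], R = [[5.0990, 0.3922], [0.0000, 4.8833]]

a_1 = (4, 3, 1); ‖a_1‖ = 5.0990, so q_1 = (0.7845, 0.5883, 0.1961).
q_1·a_2 = 0.7845·(-2) + 0.5883·4 + 0.1961·(-2) = 0.3922.
u_2 = a_2 − 0.3922·q_1 = (-2.3077, 3.7692, -2.0769).
‖u_2‖ = 4.8833, so q_2 = (-0.4726, 0.7719, -0.4253).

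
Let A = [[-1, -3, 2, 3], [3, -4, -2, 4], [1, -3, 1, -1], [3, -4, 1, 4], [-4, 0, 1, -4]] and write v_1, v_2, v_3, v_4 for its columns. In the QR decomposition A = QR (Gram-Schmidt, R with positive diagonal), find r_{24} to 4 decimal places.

r_{24} = -2.4010

v_1 = (-1, 3, 1, 3, -4); ‖v_1‖ = 6.0000, so q_1 = (-0.1667, 0.5000, 0.1667, 0.5000, -0.6667).
q_1·v_2 = (-0.1667)·(-3) + 0.5000·(-4) + 0.1667·(-3) + 0.5000·(-4) + (-0.6667)·0 = -4.0000.
u_2 = v_2 + 4.0000·q_1 = (-3.6667, -2.0000, -2.3333, -2.0000, -2.6667).
‖u_2‖ = 5.8310, so q_2 = (-0.6288, -0.3430, -0.4002, -0.3430, -0.4573).
r_{24} = q_2·v_4 = -2.4010.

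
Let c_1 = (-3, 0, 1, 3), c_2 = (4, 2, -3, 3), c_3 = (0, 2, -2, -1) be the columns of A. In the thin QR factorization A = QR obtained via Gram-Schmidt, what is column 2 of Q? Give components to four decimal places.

q_1 = c_1/‖c_1‖ = (-3, 0, 1, 3)/4.3589 = (-0.6882, 0.0000, 0.2294, 0.6882).
r_{12} = q_1·c_2 = -1.3765.
u_2 = c_2 + 1.3765·q_1 = (3.0526, 2.0000, -2.6842, 3.9474).
‖u_2‖ = 6.0088, so q_2 = (0.5080, 0.3328, -0.4467, 0.6569).

q_2 = (0.5080, 0.3328, -0.4467, 0.6569)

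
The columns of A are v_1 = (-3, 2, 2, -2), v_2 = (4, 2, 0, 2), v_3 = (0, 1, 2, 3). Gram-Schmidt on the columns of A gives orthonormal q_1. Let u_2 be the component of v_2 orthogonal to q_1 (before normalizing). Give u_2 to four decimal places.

u_2 = (2.2857, 3.1429, 1.1429, 0.8571)

q_1 = v_1/‖v_1‖ = (-3, 2, 2, -2)/4.5826 = (-0.6547, 0.4364, 0.4364, -0.4364).
r_{12} = q_1·v_2 = -2.6186.
u_2 = v_2 + 2.6186·q_1 = (2.2857, 3.1429, 1.1429, 0.8571).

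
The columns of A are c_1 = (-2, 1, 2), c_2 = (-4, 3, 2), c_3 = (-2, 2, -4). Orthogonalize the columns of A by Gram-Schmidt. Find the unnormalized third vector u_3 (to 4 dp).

c_1 = (-2, 1, 2); ‖c_1‖ = 3.0000, so q_1 = (-0.6667, 0.3333, 0.6667).
q_1·c_2 = (-0.6667)·(-4) + 0.3333·3 + 0.6667·2 = 5.0000.
u_2 = c_2 − 5.0000·q_1 = (-0.6667, 1.3333, -1.3333).
‖u_2‖ = 2.0000, so q_2 = (-0.3333, 0.6667, -0.6667).
q_1·c_3 = (-0.6667)·(-2) + 0.3333·2 + 0.6667·(-4) = -0.6667; q_2·c_3 = (-0.3333)·(-2) + 0.6667·2 + (-0.6667)·(-4) = 4.6667.
u_3 = c_3 + 0.6667·q_1 − 4.6667·q_2 = (-0.8889, -0.8889, -0.4444).

u_3 = (-0.8889, -0.8889, -0.4444)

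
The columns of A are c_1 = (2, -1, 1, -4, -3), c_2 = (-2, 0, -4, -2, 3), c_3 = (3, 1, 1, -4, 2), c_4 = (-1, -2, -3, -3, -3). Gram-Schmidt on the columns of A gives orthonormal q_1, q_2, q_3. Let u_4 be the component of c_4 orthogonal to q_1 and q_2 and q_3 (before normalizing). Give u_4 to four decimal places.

u_4 = (0.4565, -0.0105, -0.3926, 0.1981, -0.0871)

c_1 = (2, -1, 1, -4, -3); ‖c_1‖ = 5.5678, so q_1 = (0.3592, -0.1796, 0.1796, -0.7184, -0.5388).
q_1·c_2 = 0.3592·(-2) + (-0.1796)·0 + 0.1796·(-4) + (-0.7184)·(-2) + (-0.5388)·3 = -1.6164.
u_2 = c_2 + 1.6164·q_1 = (-1.4194, -0.2903, -3.7097, -3.1613, 2.1290).
‖u_2‖ = 5.5124, so q_2 = (-0.2575, -0.0527, -0.6730, -0.5735, 0.3862).
q_1·c_3 = 0.3592·3 + (-0.1796)·1 + 0.1796·1 + (-0.7184)·(-4) + (-0.5388)·2 = 2.8737; q_2·c_3 = (-0.2575)·3 + (-0.0527)·1 + (-0.6730)·1 + (-0.5735)·(-4) + 0.3862·2 = 1.5683.
u_3 = c_3 − 2.8737·q_1 − 1.5683·q_2 = (2.3715, 1.5987, 1.5393, -1.0361, 2.9427).
‖u_3‖ = 4.5036, so q_3 = (0.5266, 0.3550, 0.3418, -0.2301, 0.6534).
q_1·c_4 = 0.3592·(-1) + (-0.1796)·(-2) + 0.1796·(-3) + (-0.7184)·(-3) + (-0.5388)·(-3) = 3.2329; q_2·c_4 = (-0.2575)·(-1) + (-0.0527)·(-2) + (-0.6730)·(-3) + (-0.5735)·(-3) + 0.3862·(-3) = 2.9435; q_3·c_4 = 0.5266·(-1) + 0.3550·(-2) + 0.3418·(-3) + (-0.2301)·(-3) + 0.6534·(-3) = -3.5320.
u_4 = c_4 − 3.2329·q_1 − 2.9435·q_2 + 3.5320·q_3 = (0.4565, -0.0105, -0.3926, 0.1981, -0.0871).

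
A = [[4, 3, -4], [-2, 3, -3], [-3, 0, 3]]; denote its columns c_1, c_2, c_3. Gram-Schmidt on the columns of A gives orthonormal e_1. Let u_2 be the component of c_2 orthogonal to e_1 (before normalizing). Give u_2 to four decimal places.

e_1 = c_1/‖c_1‖ = (4, -2, -3)/5.3852 = (0.7428, -0.3714, -0.5571).
r_{12} = e_1·c_2 = 1.1142.
u_2 = c_2 − 1.1142·e_1 = (2.1724, 3.4138, 0.6207).

u_2 = (2.1724, 3.4138, 0.6207)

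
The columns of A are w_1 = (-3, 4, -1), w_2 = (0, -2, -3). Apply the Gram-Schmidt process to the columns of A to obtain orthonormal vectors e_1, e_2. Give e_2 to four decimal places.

e_2 = (-0.1663, -0.3547, -0.9201)

e_1 = w_1/‖w_1‖ = (-3, 4, -1)/5.0990 = (-0.5883, 0.7845, -0.1961).
r_{12} = e_1·w_2 = -0.9806.
u_2 = w_2 + 0.9806·e_1 = (-0.5769, -1.2308, -3.1923).
‖u_2‖ = 3.4696, so e_2 = (-0.1663, -0.3547, -0.9201).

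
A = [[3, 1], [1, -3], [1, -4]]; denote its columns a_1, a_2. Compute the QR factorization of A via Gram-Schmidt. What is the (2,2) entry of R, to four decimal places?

r_{22} = 4.9543

e_1 = a_1/‖a_1‖ = (3, 1, 1)/3.3166 = (0.9045, 0.3015, 0.3015).
r_{12} = e_1·a_2 = -1.2060.
u_2 = a_2 + 1.2060·e_1 = (2.0909, -2.6364, -3.6364).
r_{22} = ‖u_2‖ = 4.9543.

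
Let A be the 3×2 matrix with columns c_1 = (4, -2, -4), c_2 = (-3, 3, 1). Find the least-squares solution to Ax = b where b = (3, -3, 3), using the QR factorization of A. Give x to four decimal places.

c_1 = (4, -2, -4); ‖c_1‖ = 6.0000, so q_1 = (0.6667, -0.3333, -0.6667).
q_1·c_2 = 0.6667·(-3) + (-0.3333)·3 + (-0.6667)·1 = -3.6667.
u_2 = c_2 + 3.6667·q_1 = (-0.5556, 1.7778, -1.4444).
‖u_2‖ = 2.3570, so q_2 = (-0.2357, 0.7542, -0.6128).
Qᵀb = (1.0000, -4.8083).
Back-substitute: x_2 = -4.8083/2.3570 = -2.0400.
x_1 = (1.0000 + 3.6667·(-2.0400))/6.0000 = -1.0800.

x = (-1.0800, -2.0400)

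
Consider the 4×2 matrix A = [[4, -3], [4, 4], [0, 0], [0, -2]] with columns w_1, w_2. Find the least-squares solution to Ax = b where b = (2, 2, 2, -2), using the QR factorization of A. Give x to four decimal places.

x = (0.4825, 0.1404)

w_1 = (4, 4, 0, 0); ‖w_1‖ = 5.6569, so e_1 = (0.7071, 0.7071, 0.0000, 0.0000).
e_1·w_2 = 0.7071·(-3) + 0.7071·4 + 0.0000·0 + 0.0000·(-2) = 0.7071.
u_2 = w_2 − 0.7071·e_1 = (-3.5000, 3.5000, 0.0000, -2.0000).
‖u_2‖ = 5.3385, so e_2 = (-0.6556, 0.6556, 0.0000, -0.3746).
Qᵀb = (2.8284, 0.7493).
Back-substitute: x_2 = 0.7493/5.3385 = 0.1404.
x_1 = (2.8284 − 0.7071·0.1404)/5.6569 = 0.4825.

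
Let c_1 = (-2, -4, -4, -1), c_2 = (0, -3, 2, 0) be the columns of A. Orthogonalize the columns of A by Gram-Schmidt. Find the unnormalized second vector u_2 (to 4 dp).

c_1 = (-2, -4, -4, -1); ‖c_1‖ = 6.0828, so e_1 = (-0.3288, -0.6576, -0.6576, -0.1644).
e_1·c_2 = (-0.3288)·0 + (-0.6576)·(-3) + (-0.6576)·2 + (-0.1644)·0 = 0.6576.
u_2 = c_2 − 0.6576·e_1 = (0.2162, -2.5676, 2.4324, 0.1081).

u_2 = (0.2162, -2.5676, 2.4324, 0.1081)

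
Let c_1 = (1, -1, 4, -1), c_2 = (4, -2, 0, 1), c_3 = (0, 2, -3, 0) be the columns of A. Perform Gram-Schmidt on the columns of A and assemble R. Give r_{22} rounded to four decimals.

q_1 = c_1/‖c_1‖ = (1, -1, 4, -1)/4.3589 = (0.2294, -0.2294, 0.9177, -0.2294).
r_{12} = q_1·c_2 = 1.1471.
u_2 = c_2 − 1.1471·q_1 = (3.7368, -1.7368, -1.0526, 1.2632).
r_{22} = ‖u_2‖ = 4.4367.

r_{22} = 4.4367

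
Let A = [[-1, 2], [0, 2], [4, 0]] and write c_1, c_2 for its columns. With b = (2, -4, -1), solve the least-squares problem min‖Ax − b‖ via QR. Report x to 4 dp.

c_1 = (-1, 0, 4); ‖c_1‖ = 4.1231, so e_1 = (-0.2425, 0.0000, 0.9701).
e_1·c_2 = (-0.2425)·2 + 0.0000·2 + 0.9701·0 = -0.4851.
u_2 = c_2 + 0.4851·e_1 = (1.8824, 2.0000, 0.4706).
‖u_2‖ = 2.7865, so e_2 = (0.6755, 0.7177, 0.1689).
Qᵀb = (-1.4552, -1.6888).
Back-substitute: x_2 = -1.6888/2.7865 = -0.6061.
x_1 = (-1.4552 + 0.4851·(-0.6061))/4.1231 = -0.4242.

x = (-0.4242, -0.6061)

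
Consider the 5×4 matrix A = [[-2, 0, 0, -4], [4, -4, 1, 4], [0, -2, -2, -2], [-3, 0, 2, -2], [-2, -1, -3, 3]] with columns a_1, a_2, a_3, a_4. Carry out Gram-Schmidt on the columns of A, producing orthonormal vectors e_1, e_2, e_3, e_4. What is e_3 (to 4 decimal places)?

a_1 = (-2, 4, 0, -3, -2); ‖a_1‖ = 5.7446, so e_1 = (-0.3482, 0.6963, 0.0000, -0.5222, -0.3482).
e_1·a_2 = (-0.3482)·0 + 0.6963·(-4) + 0.0000·(-2) + (-0.5222)·0 + (-0.3482)·(-1) = -2.4371.
u_2 = a_2 + 2.4371·e_1 = (-0.8485, -2.3030, -2.0000, -1.2727, -1.8485).
‖u_2‖ = 3.8808, so e_2 = (-0.2186, -0.5934, -0.5154, -0.3280, -0.4763).
e_1·a_3 = (-0.3482)·0 + 0.6963·1 + 0.0000·(-2) + (-0.5222)·2 + (-0.3482)·(-3) = 0.6963; e_2·a_3 = (-0.2186)·0 + (-0.5934)·1 + (-0.5154)·(-2) + (-0.3280)·2 + (-0.4763)·(-3) = 1.2103.
u_3 = a_3 − 0.6963·e_1 − 1.2103·e_2 = (0.5070, 1.2334, -1.3763, 2.7606, -2.1811).
‖u_3‖ = 4.0063, so e_3 = (0.1266, 0.3079, -0.3435, 0.6891, -0.5444).

e_3 = (0.1266, 0.3079, -0.3435, 0.6891, -0.5444)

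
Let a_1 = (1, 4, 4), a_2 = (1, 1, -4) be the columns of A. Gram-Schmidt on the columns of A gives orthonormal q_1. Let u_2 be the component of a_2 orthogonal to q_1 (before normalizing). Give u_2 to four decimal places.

u_2 = (1.3333, 2.3333, -2.6667)

a_1 = (1, 4, 4); ‖a_1‖ = 5.7446, so q_1 = (0.1741, 0.6963, 0.6963).
q_1·a_2 = 0.1741·1 + 0.6963·1 + 0.6963·(-4) = -1.9149.
u_2 = a_2 + 1.9149·q_1 = (1.3333, 2.3333, -2.6667).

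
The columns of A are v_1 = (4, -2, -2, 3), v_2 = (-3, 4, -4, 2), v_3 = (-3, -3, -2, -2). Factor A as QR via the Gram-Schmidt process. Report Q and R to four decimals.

Q = [[0.6963, -0.3430, -0.4187], [-0.3482, 0.5488, -0.7028], [-0.3482, -0.6585, -0.5158], [0.5222, 0.3841, -0.2541]], R = [[5.7446, -1.0445, -1.3926], [0.0000, 6.6264, -0.0686], [0.0000, 0.0000, 4.9047]]

v_1 = (4, -2, -2, 3); ‖v_1‖ = 5.7446, so q_1 = (0.6963, -0.3482, -0.3482, 0.5222).
q_1·v_2 = 0.6963·(-3) + (-0.3482)·4 + (-0.3482)·(-4) + 0.5222·2 = -1.0445.
u_2 = v_2 + 1.0445·q_1 = (-2.2727, 3.6364, -4.3636, 2.5455).
‖u_2‖ = 6.6264, so q_2 = (-0.3430, 0.5488, -0.6585, 0.3841).
q_1·v_3 = 0.6963·(-3) + (-0.3482)·(-3) + (-0.3482)·(-2) + 0.5222·(-2) = -1.3926; q_2·v_3 = (-0.3430)·(-3) + 0.5488·(-3) + (-0.6585)·(-2) + 0.3841·(-2) = -0.0686.
u_3 = v_3 + 1.3926·q_1 + 0.0686·q_2 = (-2.0538, -3.4472, -2.5300, -1.2464).
‖u_3‖ = 4.9047, so q_3 = (-0.4187, -0.7028, -0.5158, -0.2541).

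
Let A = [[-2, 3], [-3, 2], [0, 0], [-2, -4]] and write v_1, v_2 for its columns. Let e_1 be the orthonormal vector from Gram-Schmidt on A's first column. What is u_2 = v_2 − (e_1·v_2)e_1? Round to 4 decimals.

v_1 = (-2, -3, 0, -2); ‖v_1‖ = 4.1231, so e_1 = (-0.4851, -0.7276, 0.0000, -0.4851).
e_1·v_2 = (-0.4851)·3 + (-0.7276)·2 + 0.0000·0 + (-0.4851)·(-4) = -0.9701.
u_2 = v_2 + 0.9701·e_1 = (2.5294, 1.2941, 0.0000, -4.4706).

u_2 = (2.5294, 1.2941, 0.0000, -4.4706)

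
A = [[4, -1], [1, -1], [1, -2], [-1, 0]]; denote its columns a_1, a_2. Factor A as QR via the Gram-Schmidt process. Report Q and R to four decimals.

Q = [[0.9177, 0.2561], [0.2294, -0.3415], [0.2294, -0.8821], [-0.2294, -0.1992]], R = [[4.3589, -1.6059], [0.0000, 1.8496]]

a_1 = (4, 1, 1, -1); ‖a_1‖ = 4.3589, so e_1 = (0.9177, 0.2294, 0.2294, -0.2294).
e_1·a_2 = 0.9177·(-1) + 0.2294·(-1) + 0.2294·(-2) + (-0.2294)·0 = -1.6059.
u_2 = a_2 + 1.6059·e_1 = (0.4737, -0.6316, -1.6316, -0.3684).
‖u_2‖ = 1.8496, so e_2 = (0.2561, -0.3415, -0.8821, -0.1992).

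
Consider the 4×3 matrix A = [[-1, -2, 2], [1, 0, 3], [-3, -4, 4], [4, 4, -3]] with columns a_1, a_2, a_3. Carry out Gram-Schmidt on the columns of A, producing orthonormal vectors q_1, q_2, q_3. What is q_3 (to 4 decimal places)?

q_1 = a_1/‖a_1‖ = (-1, 1, -3, 4)/5.1962 = (-0.1925, 0.1925, -0.5774, 0.7698).
r_{12} = q_1·a_2 = 5.7735.
u_2 = a_2 − 5.7735·q_1 = (-0.8889, -1.1111, -0.6667, -0.4444).
‖u_2‖ = 1.6330, so q_2 = (-0.5443, -0.6804, -0.4082, -0.2722).
r_{13} = q_1·a_3 = -4.4264; r_{23} = q_2·a_3 = -3.9464.
u_3 = a_3 + 4.4264·q_1 + 3.9464·q_2 = (-1.0000, 1.1667, -0.1667, -0.6667).
‖u_3‖ = 1.6833, so q_3 = (-0.5941, 0.6931, -0.0990, -0.3961).

q_3 = (-0.5941, 0.6931, -0.0990, -0.3961)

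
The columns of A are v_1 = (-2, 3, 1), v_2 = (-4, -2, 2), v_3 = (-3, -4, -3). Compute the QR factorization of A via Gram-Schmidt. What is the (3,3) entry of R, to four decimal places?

v_1 = (-2, 3, 1); ‖v_1‖ = 3.7417, so e_1 = (-0.5345, 0.8018, 0.2673).
e_1·v_2 = (-0.5345)·(-4) + 0.8018·(-2) + 0.2673·2 = 1.0690.
u_2 = v_2 − 1.0690·e_1 = (-3.4286, -2.8571, 1.7143).
‖u_2‖ = 4.7809, so e_2 = (-0.7171, -0.5976, 0.3586).
e_1·v_3 = (-0.5345)·(-3) + 0.8018·(-4) + 0.2673·(-3) = -2.4054; e_2·v_3 = (-0.7171)·(-3) + (-0.5976)·(-4) + 0.3586·(-3) = 3.4662.
u_3 = v_3 + 2.4054·e_1 − 3.4662·e_2 = (-1.8000, 0.0000, -3.6000).
r_{33} = ‖u_3‖ = 4.0249.

r_{33} = 4.0249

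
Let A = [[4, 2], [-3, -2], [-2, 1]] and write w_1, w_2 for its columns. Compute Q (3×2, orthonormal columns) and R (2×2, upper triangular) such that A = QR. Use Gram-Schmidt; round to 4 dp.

w_1 = (4, -3, -2); ‖w_1‖ = 5.3852, so q_1 = (0.7428, -0.5571, -0.3714).
q_1·w_2 = 0.7428·2 + (-0.5571)·(-2) + (-0.3714)·1 = 2.2283.
u_2 = w_2 − 2.2283·q_1 = (0.3448, -0.7586, 1.8276).
‖u_2‖ = 2.0086, so q_2 = (0.1717, -0.3777, 0.9099).

Q = [[0.7428, 0.1717], [-0.5571, -0.3777], [-0.3714, 0.9099]], R = [[5.3852, 2.2283], [0.0000, 2.0086]]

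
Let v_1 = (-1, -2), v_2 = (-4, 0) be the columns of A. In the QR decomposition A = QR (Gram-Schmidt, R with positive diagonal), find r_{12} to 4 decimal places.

r_{12} = 1.7889

e_1 = v_1/‖v_1‖ = (-1, -2)/2.2361 = (-0.4472, -0.8944).
r_{12} = e_1·v_2 = 1.7889.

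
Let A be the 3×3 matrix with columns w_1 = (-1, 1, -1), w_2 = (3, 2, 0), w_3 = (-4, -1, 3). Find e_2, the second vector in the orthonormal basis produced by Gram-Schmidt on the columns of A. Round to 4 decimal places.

e_2 = (0.7493, 0.6556, -0.0937)

w_1 = (-1, 1, -1); ‖w_1‖ = 1.7321, so e_1 = (-0.5774, 0.5774, -0.5774).
e_1·w_2 = (-0.5774)·3 + 0.5774·2 + (-0.5774)·0 = -0.5774.
u_2 = w_2 + 0.5774·e_1 = (2.6667, 2.3333, -0.3333).
‖u_2‖ = 3.5590, so e_2 = (0.7493, 0.6556, -0.0937).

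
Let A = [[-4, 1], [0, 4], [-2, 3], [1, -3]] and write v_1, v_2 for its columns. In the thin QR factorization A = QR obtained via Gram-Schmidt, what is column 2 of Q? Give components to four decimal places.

q_2 = (-0.2843, 0.7705, 0.3394, -0.4586)

v_1 = (-4, 0, -2, 1); ‖v_1‖ = 4.5826, so q_1 = (-0.8729, 0.0000, -0.4364, 0.2182).
q_1·v_2 = (-0.8729)·1 + 0.0000·4 + (-0.4364)·3 + 0.2182·(-3) = -2.8368.
u_2 = v_2 + 2.8368·q_1 = (-1.4762, 4.0000, 1.7619, -2.3810).
‖u_2‖ = 5.1916, so q_2 = (-0.2843, 0.7705, 0.3394, -0.4586).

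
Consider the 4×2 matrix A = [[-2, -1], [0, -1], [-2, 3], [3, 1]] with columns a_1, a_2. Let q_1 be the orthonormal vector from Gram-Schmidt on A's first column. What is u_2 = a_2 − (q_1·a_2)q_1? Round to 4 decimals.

a_1 = (-2, 0, -2, 3); ‖a_1‖ = 4.1231, so q_1 = (-0.4851, 0.0000, -0.4851, 0.7276).
q_1·a_2 = (-0.4851)·(-1) + 0.0000·(-1) + (-0.4851)·3 + 0.7276·1 = -0.2425.
u_2 = a_2 + 0.2425·q_1 = (-1.1176, -1.0000, 2.8824, 1.1765).

u_2 = (-1.1176, -1.0000, 2.8824, 1.1765)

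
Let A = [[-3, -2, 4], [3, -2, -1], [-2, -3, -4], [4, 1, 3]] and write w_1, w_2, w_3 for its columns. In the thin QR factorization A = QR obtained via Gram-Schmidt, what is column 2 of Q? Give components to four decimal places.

e_2 = (-0.3088, -0.7116, -0.6310, -0.0134)

w_1 = (-3, 3, -2, 4); ‖w_1‖ = 6.1644, so e_1 = (-0.4867, 0.4867, -0.3244, 0.6489).
e_1·w_2 = (-0.4867)·(-2) + 0.4867·(-2) + (-0.3244)·(-3) + 0.6489·1 = 1.6222.
u_2 = w_2 − 1.6222·e_1 = (-1.2105, -2.7895, -2.4737, -0.0526).
‖u_2‖ = 3.9203, so e_2 = (-0.3088, -0.7116, -0.6310, -0.0134).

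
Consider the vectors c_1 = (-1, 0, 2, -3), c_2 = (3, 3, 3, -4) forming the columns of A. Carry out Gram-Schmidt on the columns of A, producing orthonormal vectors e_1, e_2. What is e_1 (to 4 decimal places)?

e_1 = (-0.2673, 0.0000, 0.5345, -0.8018)

c_1 = (-1, 0, 2, -3); ‖c_1‖ = 3.7417, so e_1 = (-0.2673, 0.0000, 0.5345, -0.8018).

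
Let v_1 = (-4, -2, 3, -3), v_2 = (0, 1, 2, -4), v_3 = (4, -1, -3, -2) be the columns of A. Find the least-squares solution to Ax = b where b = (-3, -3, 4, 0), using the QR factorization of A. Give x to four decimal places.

x = (0.8900, -0.4314, -0.1813)

v_1 = (-4, -2, 3, -3); ‖v_1‖ = 6.1644, so e_1 = (-0.6489, -0.3244, 0.4867, -0.4867).
e_1·v_2 = (-0.6489)·0 + (-0.3244)·1 + 0.4867·2 + (-0.4867)·(-4) = 2.5955.
u_2 = v_2 − 2.5955·e_1 = (1.6842, 1.8421, 0.7368, -2.7368).
‖u_2‖ = 3.7767, so e_2 = (0.4460, 0.4878, 0.1951, -0.7247).
e_1·v_3 = (-0.6489)·4 + (-0.3244)·(-1) + 0.4867·(-3) + (-0.4867)·(-2) = -2.7578; e_2·v_3 = 0.4460·4 + 0.4878·(-1) + 0.1951·(-3) + (-0.7247)·(-2) = 2.1601.
u_3 = v_3 + 2.7578·e_1 − 2.1601·e_2 = (1.2472, -2.9483, -2.0793, -1.7768).
‖u_3‖ = 4.2106, so e_3 = (0.2962, -0.7002, -0.4938, -0.4220).
Qᵀb = (4.8666, -2.0207, -0.7633).
Back-substitute: x_3 = -0.7633/4.2106 = -0.1813.
x_2 = (-2.0207 − 2.1601·(-0.1813))/3.7767 = -0.4314.
x_1 = (4.8666 − 2.5955·(-0.4314) + 2.7578·(-0.1813))/6.1644 = 0.8900.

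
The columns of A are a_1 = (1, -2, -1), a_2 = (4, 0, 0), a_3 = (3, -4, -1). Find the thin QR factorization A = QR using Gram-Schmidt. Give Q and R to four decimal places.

Q = [[0.4082, 0.9129, 0.0000], [-0.8165, 0.3651, -0.4472], [-0.4082, 0.1826, 0.8944]], R = [[2.4495, 1.6330, 4.8990], [0.0000, 3.6515, 1.0954], [0.0000, 0.0000, 0.8944]]

a_1 = (1, -2, -1); ‖a_1‖ = 2.4495, so e_1 = (0.4082, -0.8165, -0.4082).
e_1·a_2 = 0.4082·4 + (-0.8165)·0 + (-0.4082)·0 = 1.6330.
u_2 = a_2 − 1.6330·e_1 = (3.3333, 1.3333, 0.6667).
‖u_2‖ = 3.6515, so e_2 = (0.9129, 0.3651, 0.1826).
e_1·a_3 = 0.4082·3 + (-0.8165)·(-4) + (-0.4082)·(-1) = 4.8990; e_2·a_3 = 0.9129·3 + 0.3651·(-4) + 0.1826·(-1) = 1.0954.
u_3 = a_3 − 4.8990·e_1 − 1.0954·e_2 = (0.0000, -0.4000, 0.8000).
‖u_3‖ = 0.8944, so e_3 = (0.0000, -0.4472, 0.8944).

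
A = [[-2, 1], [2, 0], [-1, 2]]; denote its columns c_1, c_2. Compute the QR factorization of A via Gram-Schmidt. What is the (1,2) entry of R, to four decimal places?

c_1 = (-2, 2, -1); ‖c_1‖ = 3.0000, so e_1 = (-0.6667, 0.6667, -0.3333).
r_{12} = e_1·c_2 = -1.3333.

r_{12} = -1.3333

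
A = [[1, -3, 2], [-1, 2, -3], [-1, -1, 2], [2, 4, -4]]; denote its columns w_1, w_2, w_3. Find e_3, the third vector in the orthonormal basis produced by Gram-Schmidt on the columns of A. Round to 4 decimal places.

e_3 = (-0.4645, -0.7090, 0.5134, 0.1345)

e_1 = w_1/‖w_1‖ = (1, -1, -1, 2)/2.6458 = (0.3780, -0.3780, -0.3780, 0.7559).
r_{12} = e_1·w_2 = 1.5119.
u_2 = w_2 − 1.5119·e_1 = (-3.5714, 2.5714, -0.4286, 2.8571).
‖u_2‖ = 5.2644, so e_2 = (-0.6784, 0.4885, -0.0814, 0.5427).
r_{13} = e_1·w_3 = -1.8898; r_{23} = e_2·w_3 = -5.1559.
u_3 = w_3 + 1.8898·e_1 + 5.1559·e_2 = (-0.7835, -1.1959, 0.8660, 0.2268).
‖u_3‖ = 1.6868, so e_3 = (-0.4645, -0.7090, 0.5134, 0.1345).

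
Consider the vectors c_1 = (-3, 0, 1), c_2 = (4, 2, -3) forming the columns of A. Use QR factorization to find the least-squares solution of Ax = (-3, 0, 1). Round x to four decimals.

x = (1.0000, 0.0000)

c_1 = (-3, 0, 1); ‖c_1‖ = 3.1623, so e_1 = (-0.9487, 0.0000, 0.3162).
e_1·c_2 = (-0.9487)·4 + 0.0000·2 + 0.3162·(-3) = -4.7434.
u_2 = c_2 + 4.7434·e_1 = (-0.5000, 2.0000, -1.5000).
‖u_2‖ = 2.5495, so e_2 = (-0.1961, 0.7845, -0.5883).
Qᵀb = (3.1623, 0.0000).
Back-substitute: x_2 = 0.0000/2.5495 = 0.0000.
x_1 = (3.1623 + 4.7434·0.0000)/3.1623 = 1.0000.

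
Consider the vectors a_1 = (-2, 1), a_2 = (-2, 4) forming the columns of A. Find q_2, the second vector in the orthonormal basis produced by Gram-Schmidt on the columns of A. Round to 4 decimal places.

a_1 = (-2, 1); ‖a_1‖ = 2.2361, so q_1 = (-0.8944, 0.4472).
q_1·a_2 = (-0.8944)·(-2) + 0.4472·4 = 3.5777.
u_2 = a_2 − 3.5777·q_1 = (1.2000, 2.4000).
‖u_2‖ = 2.6833, so q_2 = (0.4472, 0.8944).

q_2 = (0.4472, 0.8944)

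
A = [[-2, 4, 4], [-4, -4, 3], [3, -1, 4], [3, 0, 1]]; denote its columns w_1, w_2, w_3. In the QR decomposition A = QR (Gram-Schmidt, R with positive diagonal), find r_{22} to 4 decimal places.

r_{22} = 5.6870

w_1 = (-2, -4, 3, 3); ‖w_1‖ = 6.1644, so e_1 = (-0.3244, -0.6489, 0.4867, 0.4867).
e_1·w_2 = (-0.3244)·4 + (-0.6489)·(-4) + 0.4867·(-1) + 0.4867·0 = 0.8111.
u_2 = w_2 − 0.8111·e_1 = (4.2632, -3.4737, -1.3947, -0.3947).
r_{22} = ‖u_2‖ = 5.6870.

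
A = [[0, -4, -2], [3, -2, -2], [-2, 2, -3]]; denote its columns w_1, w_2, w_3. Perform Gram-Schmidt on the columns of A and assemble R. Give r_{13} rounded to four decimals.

r_{13} = 0.0000

w_1 = (0, 3, -2); ‖w_1‖ = 3.6056, so e_1 = (0.0000, 0.8321, -0.5547).
r_{13} = e_1·w_3 = 0.0000.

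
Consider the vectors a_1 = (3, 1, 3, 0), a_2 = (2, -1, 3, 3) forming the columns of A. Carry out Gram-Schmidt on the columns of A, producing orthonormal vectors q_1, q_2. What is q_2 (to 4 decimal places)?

a_1 = (3, 1, 3, 0); ‖a_1‖ = 4.3589, so q_1 = (0.6882, 0.2294, 0.6882, 0.0000).
q_1·a_2 = 0.6882·2 + 0.2294·(-1) + 0.6882·3 + 0.0000·3 = 3.2118.
u_2 = a_2 − 3.2118·q_1 = (-0.2105, -1.7368, 0.7895, 3.0000).
‖u_2‖ = 3.5615, so q_2 = (-0.0591, -0.4877, 0.2217, 0.8423).

q_2 = (-0.0591, -0.4877, 0.2217, 0.8423)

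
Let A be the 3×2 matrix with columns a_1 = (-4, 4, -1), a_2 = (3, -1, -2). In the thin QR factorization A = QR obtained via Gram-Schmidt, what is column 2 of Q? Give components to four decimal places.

e_1 = a_1/‖a_1‖ = (-4, 4, -1)/5.7446 = (-0.6963, 0.6963, -0.1741).
r_{12} = e_1·a_2 = -2.4371.
u_2 = a_2 + 2.4371·e_1 = (1.3030, 0.6970, -2.4242).
‖u_2‖ = 2.8391, so e_2 = (0.4590, 0.2455, -0.8539).

e_2 = (0.4590, 0.2455, -0.8539)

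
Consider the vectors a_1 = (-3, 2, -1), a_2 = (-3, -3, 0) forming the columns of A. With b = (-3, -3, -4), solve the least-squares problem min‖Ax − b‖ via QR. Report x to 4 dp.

x = (0.2963, 0.9506)

q_1 = a_1/‖a_1‖ = (-3, 2, -1)/3.7417 = (-0.8018, 0.5345, -0.2673).
r_{12} = q_1·a_2 = 0.8018.
u_2 = a_2 − 0.8018·q_1 = (-2.3571, -3.4286, 0.2143).
‖u_2‖ = 4.1662, so q_2 = (-0.5658, -0.8230, 0.0514).
Qᵀb = (1.8708, 3.9605).
Back-substitute: x_2 = 3.9605/4.1662 = 0.9506.
x_1 = (1.8708 − 0.8018·0.9506)/3.7417 = 0.2963.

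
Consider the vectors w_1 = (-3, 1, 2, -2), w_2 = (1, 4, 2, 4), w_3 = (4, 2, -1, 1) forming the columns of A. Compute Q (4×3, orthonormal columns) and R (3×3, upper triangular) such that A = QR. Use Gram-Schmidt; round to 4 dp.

w_1 = (-3, 1, 2, -2); ‖w_1‖ = 4.2426, so e_1 = (-0.7071, 0.2357, 0.4714, -0.4714).
e_1·w_2 = (-0.7071)·1 + 0.2357·4 + 0.4714·2 + (-0.4714)·4 = -0.7071.
u_2 = w_2 + 0.7071·e_1 = (0.5000, 4.1667, 2.3333, 3.6667).
‖u_2‖ = 6.0415, so e_2 = (0.0828, 0.6897, 0.3862, 0.6069).
e_1·w_3 = (-0.7071)·4 + 0.2357·2 + 0.4714·(-1) + (-0.4714)·1 = -3.2998; e_2·w_3 = 0.0828·4 + 0.6897·2 + 0.3862·(-1) + 0.6069·1 = 1.9311.
u_3 = w_3 + 3.2998·e_1 − 1.9311·e_2 = (1.5068, 1.4460, -0.1903, -1.7275).
‖u_3‖ = 2.7170, so e_3 = (0.5546, 0.5322, -0.0700, -0.6358).

Q = [[-0.7071, 0.0828, 0.5546], [0.2357, 0.6897, 0.5322], [0.4714, 0.3862, -0.0700], [-0.4714, 0.6069, -0.6358]], R = [[4.2426, -0.7071, -3.2998], [0.0000, 6.0415, 1.9311], [0.0000, 0.0000, 2.7170]]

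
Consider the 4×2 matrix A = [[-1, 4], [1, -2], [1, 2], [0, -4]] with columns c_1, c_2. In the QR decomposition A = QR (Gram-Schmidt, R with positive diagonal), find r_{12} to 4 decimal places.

e_1 = c_1/‖c_1‖ = (-1, 1, 1, 0)/1.7321 = (-0.5774, 0.5774, 0.5774, 0.0000).
r_{12} = e_1·c_2 = -2.3094.

r_{12} = -2.3094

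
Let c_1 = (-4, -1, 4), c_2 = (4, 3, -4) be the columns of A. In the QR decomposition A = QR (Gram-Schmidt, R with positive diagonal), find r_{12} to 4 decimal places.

r_{12} = -6.0927

q_1 = c_1/‖c_1‖ = (-4, -1, 4)/5.7446 = (-0.6963, -0.1741, 0.6963).
r_{12} = q_1·c_2 = -6.0927.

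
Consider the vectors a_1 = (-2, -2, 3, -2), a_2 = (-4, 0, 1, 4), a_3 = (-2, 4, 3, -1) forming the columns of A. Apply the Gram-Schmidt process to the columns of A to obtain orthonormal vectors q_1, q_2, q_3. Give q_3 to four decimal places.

q_3 = (-0.1260, 0.8953, 0.3676, -0.2179)

a_1 = (-2, -2, 3, -2); ‖a_1‖ = 4.5826, so q_1 = (-0.4364, -0.4364, 0.6547, -0.4364).
q_1·a_2 = (-0.4364)·(-4) + (-0.4364)·0 + 0.6547·1 + (-0.4364)·4 = 0.6547.
u_2 = a_2 − 0.6547·q_1 = (-3.7143, 0.2857, 0.5714, 4.2857).
‖u_2‖ = 5.7071, so q_2 = (-0.6508, 0.0501, 0.1001, 0.7509).
q_1·a_3 = (-0.4364)·(-2) + (-0.4364)·4 + 0.6547·3 + (-0.4364)·(-1) = 1.5275; q_2·a_3 = (-0.6508)·(-2) + 0.0501·4 + 0.1001·3 + 0.7509·(-1) = 1.0513.
u_3 = a_3 − 1.5275·q_1 − 1.0513·q_2 = (-0.6491, 4.6140, 1.8947, -1.1228).
‖u_3‖ = 5.1538, so q_3 = (-0.1260, 0.8953, 0.3676, -0.2179).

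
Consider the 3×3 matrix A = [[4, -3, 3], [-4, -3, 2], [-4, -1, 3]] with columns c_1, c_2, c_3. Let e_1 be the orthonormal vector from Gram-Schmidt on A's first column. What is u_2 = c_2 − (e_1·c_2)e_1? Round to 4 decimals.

c_1 = (4, -4, -4); ‖c_1‖ = 6.9282, so e_1 = (0.5774, -0.5774, -0.5774).
e_1·c_2 = 0.5774·(-3) + (-0.5774)·(-3) + (-0.5774)·(-1) = 0.5774.
u_2 = c_2 − 0.5774·e_1 = (-3.3333, -2.6667, -0.6667).

u_2 = (-3.3333, -2.6667, -0.6667)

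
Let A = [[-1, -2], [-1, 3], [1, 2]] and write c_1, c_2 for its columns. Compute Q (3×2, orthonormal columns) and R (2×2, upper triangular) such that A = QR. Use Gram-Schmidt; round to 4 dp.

Q = [[-0.5774, -0.4082], [-0.5774, 0.8165], [0.5774, 0.4082]], R = [[1.7321, 0.5774], [0.0000, 4.0825]]

q_1 = c_1/‖c_1‖ = (-1, -1, 1)/1.7321 = (-0.5774, -0.5774, 0.5774).
r_{12} = q_1·c_2 = 0.5774.
u_2 = c_2 − 0.5774·q_1 = (-1.6667, 3.3333, 1.6667).
‖u_2‖ = 4.0825, so q_2 = (-0.4082, 0.8165, 0.4082).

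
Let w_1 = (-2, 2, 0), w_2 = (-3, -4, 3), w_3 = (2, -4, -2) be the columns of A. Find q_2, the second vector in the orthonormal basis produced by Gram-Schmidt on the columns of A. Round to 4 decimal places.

q_1 = w_1/‖w_1‖ = (-2, 2, 0)/2.8284 = (-0.7071, 0.7071, 0.0000).
r_{12} = q_1·w_2 = -0.7071.
u_2 = w_2 + 0.7071·q_1 = (-3.5000, -3.5000, 3.0000).
‖u_2‖ = 5.7879, so q_2 = (-0.6047, -0.6047, 0.5183).

q_2 = (-0.6047, -0.6047, 0.5183)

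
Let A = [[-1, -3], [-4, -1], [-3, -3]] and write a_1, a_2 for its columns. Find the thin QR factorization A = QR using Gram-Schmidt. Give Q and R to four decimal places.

Q = [[-0.1961, -0.7882], [-0.7845, 0.4831], [-0.5883, -0.3814]], R = [[5.0990, 3.1379], [0.0000, 3.0255]]

e_1 = a_1/‖a_1‖ = (-1, -4, -3)/5.0990 = (-0.1961, -0.7845, -0.5883).
r_{12} = e_1·a_2 = 3.1379.
u_2 = a_2 − 3.1379·e_1 = (-2.3846, 1.4615, -1.1538).
‖u_2‖ = 3.0255, so e_2 = (-0.7882, 0.4831, -0.3814).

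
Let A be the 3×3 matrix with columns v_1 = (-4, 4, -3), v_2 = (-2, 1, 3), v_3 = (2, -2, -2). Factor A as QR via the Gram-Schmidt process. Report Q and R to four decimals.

Q = [[-0.6247, -0.4599, -0.6311], [0.6247, 0.1905, -0.7573], [-0.4685, 0.8673, -0.1683]], R = [[6.4031, 0.4685, -1.5617], [0.0000, 3.7122, -3.0355], [0.0000, 0.0000, 0.5890]]

v_1 = (-4, 4, -3); ‖v_1‖ = 6.4031, so e_1 = (-0.6247, 0.6247, -0.4685).
e_1·v_2 = (-0.6247)·(-2) + 0.6247·1 + (-0.4685)·3 = 0.4685.
u_2 = v_2 − 0.4685·e_1 = (-1.7073, 0.7073, 3.2195).
‖u_2‖ = 3.7122, so e_2 = (-0.4599, 0.1905, 0.8673).
e_1·v_3 = (-0.6247)·2 + 0.6247·(-2) + (-0.4685)·(-2) = -1.5617; e_2·v_3 = (-0.4599)·2 + 0.1905·(-2) + 0.8673·(-2) = -3.0355.
u_3 = v_3 + 1.5617·e_1 + 3.0355·e_2 = (-0.3717, -0.4460, -0.0991).
‖u_3‖ = 0.5890, so e_3 = (-0.6311, -0.7573, -0.1683).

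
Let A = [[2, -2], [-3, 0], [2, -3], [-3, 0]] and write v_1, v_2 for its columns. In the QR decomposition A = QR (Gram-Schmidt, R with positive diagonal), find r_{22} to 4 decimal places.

r_{22} = 3.0255

q_1 = v_1/‖v_1‖ = (2, -3, 2, -3)/5.0990 = (0.3922, -0.5883, 0.3922, -0.5883).
r_{12} = q_1·v_2 = -1.9612.
u_2 = v_2 + 1.9612·q_1 = (-1.2308, -1.1538, -2.2308, -1.1538).
r_{22} = ‖u_2‖ = 3.0255.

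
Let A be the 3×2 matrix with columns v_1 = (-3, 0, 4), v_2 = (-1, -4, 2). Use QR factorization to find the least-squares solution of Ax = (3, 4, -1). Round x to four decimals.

x = (-0.1040, -0.9455)

v_1 = (-3, 0, 4); ‖v_1‖ = 5.0000, so e_1 = (-0.6000, 0.0000, 0.8000).
e_1·v_2 = (-0.6000)·(-1) + 0.0000·(-4) + 0.8000·2 = 2.2000.
u_2 = v_2 − 2.2000·e_1 = (0.3200, -4.0000, 0.2400).
‖u_2‖ = 4.0200, so e_2 = (0.0796, -0.9950, 0.0597).
Qᵀb = (-2.6000, -3.8010).
Back-substitute: x_2 = -3.8010/4.0200 = -0.9455.
x_1 = (-2.6000 − 2.2000·(-0.9455))/5.0000 = -0.1040.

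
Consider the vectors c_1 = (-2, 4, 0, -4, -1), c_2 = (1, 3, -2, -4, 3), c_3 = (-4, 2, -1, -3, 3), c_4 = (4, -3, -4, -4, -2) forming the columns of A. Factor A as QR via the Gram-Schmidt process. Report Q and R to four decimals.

Q = [[-0.3288, 0.4513, -0.8158, -0.0735], [0.6576, 0.1033, -0.2092, -0.6214], [0.0000, -0.4024, -0.0545, -0.4907], [-0.6576, -0.3045, 0.0657, -0.4982], [-0.1644, 0.7287, 0.5323, -0.3456]], R = [[6.0828, 3.7812, 4.1100, -0.3288], [0.0000, 4.9702, 1.9032, 2.8657], [0.0000, 0.0000, 4.2995, -3.7453], [0.0000, 0.0000, 0.0000, 6.2171]]

c_1 = (-2, 4, 0, -4, -1); ‖c_1‖ = 6.0828, so e_1 = (-0.3288, 0.6576, 0.0000, -0.6576, -0.1644).
e_1·c_2 = (-0.3288)·1 + 0.6576·3 + 0.0000·(-2) + (-0.6576)·(-4) + (-0.1644)·3 = 3.7812.
u_2 = c_2 − 3.7812·e_1 = (2.2432, 0.5135, -2.0000, -1.5135, 3.6216).
‖u_2‖ = 4.9702, so e_2 = (0.4513, 0.1033, -0.4024, -0.3045, 0.7287).
e_1·c_3 = (-0.3288)·(-4) + 0.6576·2 + 0.0000·(-1) + (-0.6576)·(-3) + (-0.1644)·3 = 4.1100; e_2·c_3 = 0.4513·(-4) + 0.1033·2 + (-0.4024)·(-1) + (-0.3045)·(-3) + 0.7287·3 = 1.9032.
u_3 = c_3 − 4.1100·e_1 − 1.9032·e_2 = (-3.5077, -0.8993, -0.2341, 0.2823, 2.2888).
‖u_3‖ = 4.2995, so e_3 = (-0.8158, -0.2092, -0.0545, 0.0657, 0.5323).
e_1·c_4 = (-0.3288)·4 + 0.6576·(-3) + 0.0000·(-4) + (-0.6576)·(-4) + (-0.1644)·(-2) = -0.3288; e_2·c_4 = 0.4513·4 + 0.1033·(-3) + (-0.4024)·(-4) + (-0.3045)·(-4) + 0.7287·(-2) = 2.8657; e_3·c_4 = (-0.8158)·4 + (-0.2092)·(-3) + (-0.0545)·(-4) + 0.0657·(-4) + 0.5323·(-2) = -3.7453.
u_4 = c_4 + 0.3288·e_1 − 2.8657·e_2 + 3.7453·e_3 = (-0.4570, -3.8633, -3.0508, -3.0977, -2.1484).
‖u_4‖ = 6.2171, so e_4 = (-0.0735, -0.6214, -0.4907, -0.4982, -0.3456).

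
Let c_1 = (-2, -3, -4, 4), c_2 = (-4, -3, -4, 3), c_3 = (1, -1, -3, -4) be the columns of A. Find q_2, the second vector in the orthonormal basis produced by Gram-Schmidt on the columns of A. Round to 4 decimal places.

c_1 = (-2, -3, -4, 4); ‖c_1‖ = 6.7082, so q_1 = (-0.2981, -0.4472, -0.5963, 0.5963).
q_1·c_2 = (-0.2981)·(-4) + (-0.4472)·(-3) + (-0.5963)·(-4) + 0.5963·3 = 6.7082.
u_2 = c_2 − 6.7082·q_1 = (-2.0000, 0.0000, 0.0000, -1.0000).
‖u_2‖ = 2.2361, so q_2 = (-0.8944, 0.0000, 0.0000, -0.4472).

q_2 = (-0.8944, 0.0000, 0.0000, -0.4472)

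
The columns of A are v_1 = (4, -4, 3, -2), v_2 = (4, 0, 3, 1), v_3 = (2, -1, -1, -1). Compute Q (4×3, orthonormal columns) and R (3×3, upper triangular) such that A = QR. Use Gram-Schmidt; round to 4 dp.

e_1 = v_1/‖v_1‖ = (4, -4, 3, -2)/6.7082 = (0.5963, -0.5963, 0.4472, -0.2981).
r_{12} = e_1·v_2 = 3.4286.
u_2 = v_2 − 3.4286·e_1 = (1.9556, 2.0444, 1.4667, 2.0222).
‖u_2‖ = 3.7742, so e_2 = (0.5181, 0.5417, 0.3886, 0.5358).
r_{13} = e_1·v_3 = 1.6398; r_{23} = e_2·v_3 = -0.4298.
u_3 = v_3 − 1.6398·e_1 + 0.4298·e_2 = (1.2449, 0.2106, -1.5663, -0.2808).
‖u_3‖ = 2.0313, so e_3 = (0.6129, 0.1037, -0.7711, -0.1382).

Q = [[0.5963, 0.5181, 0.6129], [-0.5963, 0.5417, 0.1037], [0.4472, 0.3886, -0.7711], [-0.2981, 0.5358, -0.1382]], R = [[6.7082, 3.4286, 1.6398], [0.0000, 3.7742, -0.4298], [0.0000, 0.0000, 2.0313]]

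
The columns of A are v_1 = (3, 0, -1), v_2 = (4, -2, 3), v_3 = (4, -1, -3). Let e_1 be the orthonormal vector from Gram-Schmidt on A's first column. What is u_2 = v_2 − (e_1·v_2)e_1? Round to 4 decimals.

v_1 = (3, 0, -1); ‖v_1‖ = 3.1623, so e_1 = (0.9487, 0.0000, -0.3162).
e_1·v_2 = 0.9487·4 + 0.0000·(-2) + (-0.3162)·3 = 2.8460.
u_2 = v_2 − 2.8460·e_1 = (1.3000, -2.0000, 3.9000).

u_2 = (1.3000, -2.0000, 3.9000)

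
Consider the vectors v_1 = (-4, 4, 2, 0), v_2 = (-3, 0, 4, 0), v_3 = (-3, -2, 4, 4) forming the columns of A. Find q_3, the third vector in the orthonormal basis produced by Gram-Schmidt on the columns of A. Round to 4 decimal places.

q_3 = (-0.1561, -0.0976, -0.1171, 0.9759)

q_1 = v_1/‖v_1‖ = (-4, 4, 2, 0)/6.0000 = (-0.6667, 0.6667, 0.3333, 0.0000).
r_{12} = q_1·v_2 = 3.3333.
u_2 = v_2 − 3.3333·q_1 = (-0.7778, -2.2222, 2.8889, 0.0000).
‖u_2‖ = 3.7268, so q_2 = (-0.2087, -0.5963, 0.7752, 0.0000).
r_{13} = q_1·v_3 = 2.0000; r_{23} = q_2·v_3 = 4.9193.
u_3 = v_3 − 2.0000·q_1 − 4.9193·q_2 = (-0.6400, -0.4000, -0.4800, 4.0000).
‖u_3‖ = 4.0988, so q_3 = (-0.1561, -0.0976, -0.1171, 0.9759).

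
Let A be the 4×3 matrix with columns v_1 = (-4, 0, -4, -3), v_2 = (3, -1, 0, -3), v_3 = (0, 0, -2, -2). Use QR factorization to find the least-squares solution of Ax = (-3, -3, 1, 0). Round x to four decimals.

x = (1.8596, 1.4211, -4.5702)

v_1 = (-4, 0, -4, -3); ‖v_1‖ = 6.4031, so e_1 = (-0.6247, 0.0000, -0.6247, -0.4685).
e_1·v_2 = (-0.6247)·3 + 0.0000·(-1) + (-0.6247)·0 + (-0.4685)·(-3) = -0.4685.
u_2 = v_2 + 0.4685·e_1 = (2.7073, -1.0000, -0.2927, -3.2195).
‖u_2‖ = 4.3336, so e_2 = (0.6247, -0.2308, -0.0675, -0.7429).
e_1·v_3 = (-0.6247)·0 + 0.0000·0 + (-0.6247)·(-2) + (-0.4685)·(-2) = 2.1864; e_2·v_3 = 0.6247·0 + (-0.2308)·0 + (-0.0675)·(-2) + (-0.7429)·(-2) = 1.6209.
u_3 = v_3 − 2.1864·e_1 − 1.6209·e_2 = (0.3532, 0.3740, -0.5247, 0.2286).
‖u_3‖ = 0.7696, so e_3 = (0.4590, 0.4860, -0.6818, 0.2970).
Qᵀb = (1.2494, -1.2494, -3.5170).
Back-substitute: x_3 = -3.5170/0.7696 = -4.5702.
x_2 = (-1.2494 − 1.6209·(-4.5702))/4.3336 = 1.4211.
x_1 = (1.2494 + 0.4685·1.4211 − 2.1864·(-4.5702))/6.4031 = 1.8596.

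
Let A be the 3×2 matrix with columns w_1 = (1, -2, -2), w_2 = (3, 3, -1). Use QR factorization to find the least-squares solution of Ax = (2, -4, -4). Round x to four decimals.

x = (2.0000, 0.0000)

e_1 = w_1/‖w_1‖ = (1, -2, -2)/3.0000 = (0.3333, -0.6667, -0.6667).
r_{12} = e_1·w_2 = -0.3333.
u_2 = w_2 + 0.3333·e_1 = (3.1111, 2.7778, -1.2222).
‖u_2‖ = 4.3461, so e_2 = (0.7158, 0.6391, -0.2812).
Qᵀb = (6.0000, 0.0000).
Back-substitute: x_2 = 0.0000/4.3461 = 0.0000.
x_1 = (6.0000 + 0.3333·0.0000)/3.0000 = 2.0000.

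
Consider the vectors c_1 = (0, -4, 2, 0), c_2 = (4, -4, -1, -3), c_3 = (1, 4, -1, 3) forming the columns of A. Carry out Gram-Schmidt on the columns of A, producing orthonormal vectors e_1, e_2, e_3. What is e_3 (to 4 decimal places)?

e_1 = c_1/‖c_1‖ = (0, -4, 2, 0)/4.4721 = (0.0000, -0.8944, 0.4472, 0.0000).
r_{12} = e_1·c_2 = 3.1305.
u_2 = c_2 − 3.1305·e_1 = (4.0000, -1.2000, -2.4000, -3.0000).
‖u_2‖ = 5.6745, so e_2 = (0.7049, -0.2115, -0.4229, -0.5287).
r_{13} = e_1·c_3 = -4.0249; r_{23} = e_2·c_3 = -1.3041.
u_3 = c_3 + 4.0249·e_1 + 1.3041·e_2 = (1.9193, 0.1242, 0.2484, 2.3106).
‖u_3‖ = 3.0165, so e_3 = (0.6362, 0.0412, 0.0824, 0.7660).

e_3 = (0.6362, 0.0412, 0.0824, 0.7660)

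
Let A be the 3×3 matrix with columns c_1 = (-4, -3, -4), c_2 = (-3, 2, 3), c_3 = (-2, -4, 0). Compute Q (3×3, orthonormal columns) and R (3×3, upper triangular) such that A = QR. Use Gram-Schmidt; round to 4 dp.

e_1 = c_1/‖c_1‖ = (-4, -3, -4)/6.4031 = (-0.6247, -0.4685, -0.6247).
r_{12} = e_1·c_2 = -0.9370.
u_2 = c_2 + 0.9370·e_1 = (-3.5854, 1.5610, 2.4146).
‖u_2‖ = 4.5959, so e_2 = (-0.7801, 0.3396, 0.5254).
r_{13} = e_1·c_3 = 3.1235; r_{23} = e_2·c_3 = 0.2017.
u_3 = c_3 − 3.1235·e_1 − 0.2017·e_2 = (0.1085, -2.6051, 1.8453).
‖u_3‖ = 3.1943, so e_3 = (0.0340, -0.8156, 0.5777).

Q = [[-0.6247, -0.7801, 0.0340], [-0.4685, 0.3396, -0.8156], [-0.6247, 0.5254, 0.5777]], R = [[6.4031, -0.9370, 3.1235], [0.0000, 4.5959, 0.2017], [0.0000, 0.0000, 3.1943]]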